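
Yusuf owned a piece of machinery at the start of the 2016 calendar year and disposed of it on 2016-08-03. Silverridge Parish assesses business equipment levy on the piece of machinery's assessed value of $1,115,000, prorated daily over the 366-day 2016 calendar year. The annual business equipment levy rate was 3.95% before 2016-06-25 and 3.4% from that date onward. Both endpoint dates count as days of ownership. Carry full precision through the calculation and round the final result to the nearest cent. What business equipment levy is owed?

2016-01-01 to 2016-06-24: 176 days at 3.95% → $1,115,000 × 3.95% × 176/366 = $21,178.9071
2016-06-25 to 2016-08-03: 40 days at 3.4% → $1,115,000 × 3.4% × 40/366 = $4,143.1694
Total = $25,322.0765

$25,322.08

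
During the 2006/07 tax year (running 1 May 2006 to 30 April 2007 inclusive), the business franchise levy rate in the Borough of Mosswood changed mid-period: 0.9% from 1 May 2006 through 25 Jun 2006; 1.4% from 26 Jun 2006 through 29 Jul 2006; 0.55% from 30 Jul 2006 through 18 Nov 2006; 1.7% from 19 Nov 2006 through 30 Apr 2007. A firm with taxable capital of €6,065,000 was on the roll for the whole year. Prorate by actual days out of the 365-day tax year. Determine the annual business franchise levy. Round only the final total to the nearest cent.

€72,563.99

1 May – 25 Jun 2006: 56 days at 0.9% → €6,065,000 × 0.9% × 56/365 = €8,374.6849
26 Jun – 29 Jul 2006: 34 days at 1.4% → €6,065,000 × 1.4% × 34/365 = €7,909.4247
30 Jul – 18 Nov 2006: 112 days at 0.55% → €6,065,000 × 0.55% × 112/365 = €10,235.7260
19 Nov 2006 – 30 Apr 2007: 163 days at 1.7% → €6,065,000 × 1.7% × 163/365 = €46,044.1507
Total = €72,563.9863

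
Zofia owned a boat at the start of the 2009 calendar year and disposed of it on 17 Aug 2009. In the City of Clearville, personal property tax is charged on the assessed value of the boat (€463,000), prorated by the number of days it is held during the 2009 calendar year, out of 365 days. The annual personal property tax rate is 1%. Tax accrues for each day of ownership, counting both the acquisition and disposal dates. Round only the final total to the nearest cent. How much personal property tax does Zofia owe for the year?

Days held (1 Jan – 17 Aug 2009): 229 out of 365
Tax = €463,000 × 1% × 229/365 = €2,904.8493

€2,904.85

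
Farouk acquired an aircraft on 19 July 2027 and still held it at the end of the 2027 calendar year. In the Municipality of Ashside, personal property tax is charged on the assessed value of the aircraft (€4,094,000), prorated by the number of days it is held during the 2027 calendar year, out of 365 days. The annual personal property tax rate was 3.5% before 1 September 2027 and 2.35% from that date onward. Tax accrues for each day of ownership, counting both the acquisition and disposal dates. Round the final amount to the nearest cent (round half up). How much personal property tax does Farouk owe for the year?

€49,430.84

19 July – 31 August 2027: 44 days at 3.5% → €4,094,000 × 3.5% × 44/365 = €17,273.3151
1 September – 31 December 2027: 122 days at 2.35% → €4,094,000 × 2.35% × 122/365 = €32,157.5288
Total = €49,430.8438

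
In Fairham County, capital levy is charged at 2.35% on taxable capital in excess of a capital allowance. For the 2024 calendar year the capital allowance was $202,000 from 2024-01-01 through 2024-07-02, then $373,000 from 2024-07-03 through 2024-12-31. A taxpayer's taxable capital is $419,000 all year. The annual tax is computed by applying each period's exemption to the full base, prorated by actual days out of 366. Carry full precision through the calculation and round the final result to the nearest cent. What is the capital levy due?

2024-01-01 to 2024-07-02: 184 days, exemption $202,000 → ($419,000 − $202,000) × 2.35% × 184/366 = $2,563.6831
2024-07-03 to 2024-12-31: 182 days, exemption $373,000 → ($419,000 − $373,000) × 2.35% × 182/366 = $537.5464
Total = $3,101.2295

$3,101.23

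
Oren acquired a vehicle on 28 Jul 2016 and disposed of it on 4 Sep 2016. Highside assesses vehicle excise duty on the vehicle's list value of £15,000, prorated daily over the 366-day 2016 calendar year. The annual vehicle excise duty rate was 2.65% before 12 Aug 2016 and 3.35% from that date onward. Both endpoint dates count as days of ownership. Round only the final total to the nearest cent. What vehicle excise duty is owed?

28 Jul – 11 Aug 2016: 15 days at 2.65% → £15,000 × 2.65% × 15/366 = £16.2910
12 Aug – 4 Sep 2016: 24 days at 3.35% → £15,000 × 3.35% × 24/366 = £32.9508
Total = £49.2418

£49.24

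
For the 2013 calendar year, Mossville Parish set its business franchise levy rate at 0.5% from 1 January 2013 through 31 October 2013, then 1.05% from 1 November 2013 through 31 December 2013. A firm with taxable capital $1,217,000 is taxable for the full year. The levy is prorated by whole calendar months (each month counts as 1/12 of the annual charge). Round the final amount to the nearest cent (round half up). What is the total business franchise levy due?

1 January – 31 October 2013: 10 months at 0.5% → $1,217,000 × 0.5% × 10/12 = $5,070.8333
1 November – 31 December 2013: 2 months at 1.05% → $1,217,000 × 1.05% × 2/12 = $2,129.7500
Total = $7,200.5833

$7,200.58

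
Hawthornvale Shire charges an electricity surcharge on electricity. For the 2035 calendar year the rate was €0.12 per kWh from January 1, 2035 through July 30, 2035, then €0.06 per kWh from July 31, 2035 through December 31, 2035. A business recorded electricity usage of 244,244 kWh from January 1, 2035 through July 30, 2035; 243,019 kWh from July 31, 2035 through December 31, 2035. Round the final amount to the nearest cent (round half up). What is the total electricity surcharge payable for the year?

January 1 – July 30, 2035: 244,244 kWh at €0.12/kWh → €29309.28
July 31 – December 31, 2035: 243,019 kWh at €0.06/kWh → €14581.14

€43890.42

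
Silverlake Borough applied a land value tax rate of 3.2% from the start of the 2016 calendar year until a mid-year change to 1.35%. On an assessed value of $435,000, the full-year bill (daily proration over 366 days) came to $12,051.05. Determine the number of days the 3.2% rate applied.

Let d = days at the first rate; then 366 − d days at the second rate.
$435,000 × [3.2%·d + 1.35%·(366−d)] / 366 = $12,051.05
Solving gives d = 281, so the new rate took effect on October 8, 2016.

281 days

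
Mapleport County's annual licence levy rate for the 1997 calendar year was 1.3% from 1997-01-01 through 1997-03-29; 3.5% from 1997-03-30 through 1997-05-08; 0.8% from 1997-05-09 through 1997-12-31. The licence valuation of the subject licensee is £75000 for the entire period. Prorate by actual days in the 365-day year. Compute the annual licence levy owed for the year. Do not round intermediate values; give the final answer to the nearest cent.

1997-01-01 to 1997-03-29: 88 days at 1.3% → £75000 × 1.3% × 88/365 = £235.0685
1997-03-30 to 1997-05-08: 40 days at 3.5% → £75000 × 3.5% × 40/365 = £287.6712
1997-05-09 to 1997-12-31: 237 days at 0.8% → £75000 × 0.8% × 237/365 = £389.5890
Total = £912.3288

£912.33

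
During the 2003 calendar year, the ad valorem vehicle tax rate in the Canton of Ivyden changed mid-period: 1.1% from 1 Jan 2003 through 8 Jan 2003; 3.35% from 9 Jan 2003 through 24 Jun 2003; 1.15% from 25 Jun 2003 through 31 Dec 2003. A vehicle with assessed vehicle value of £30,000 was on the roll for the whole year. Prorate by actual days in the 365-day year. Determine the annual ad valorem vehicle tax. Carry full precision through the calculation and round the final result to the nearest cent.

£646.64

1 Jan – 8 Jan 2003: 8 days at 1.1% → £30,000 × 1.1% × 8/365 = £7.2329
9 Jan – 24 Jun 2003: 167 days at 3.35% → £30,000 × 3.35% × 167/365 = £459.8219
25 Jun – 31 Dec 2003: 190 days at 1.15% → £30,000 × 1.15% × 190/365 = £179.5890
Total = £646.6438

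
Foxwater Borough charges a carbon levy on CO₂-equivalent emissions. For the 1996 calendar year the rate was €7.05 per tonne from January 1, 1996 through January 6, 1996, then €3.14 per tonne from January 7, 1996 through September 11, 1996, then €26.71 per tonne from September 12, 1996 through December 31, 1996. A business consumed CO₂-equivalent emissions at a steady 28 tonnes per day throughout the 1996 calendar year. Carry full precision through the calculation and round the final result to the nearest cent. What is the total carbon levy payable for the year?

€106091.16

January 1 – January 6, 1996: 6 days × 28 tonnes/day = 168 tonnes at €7.05/tonne → €1184.40
January 7 – September 11, 1996: 249 days × 28 tonnes/day = 6,972 tonnes at €3.14/tonne → €21892.08
September 12 – December 31, 1996: 111 days × 28 tonnes/day = 3,108 tonnes at €26.71/tonne → €83014.68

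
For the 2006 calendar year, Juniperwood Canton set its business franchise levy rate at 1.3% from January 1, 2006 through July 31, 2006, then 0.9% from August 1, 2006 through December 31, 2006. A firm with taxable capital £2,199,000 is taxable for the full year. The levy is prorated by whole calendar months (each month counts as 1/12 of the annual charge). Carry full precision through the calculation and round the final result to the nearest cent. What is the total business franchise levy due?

January 1 – July 31, 2006: 7 months at 1.3% → £2,199,000 × 1.3% × 7/12 = £16,675.7500
August 1 – December 31, 2006: 5 months at 0.9% → £2,199,000 × 0.9% × 5/12 = £8,246.2500
Total = £24,922.0000

£24,922.00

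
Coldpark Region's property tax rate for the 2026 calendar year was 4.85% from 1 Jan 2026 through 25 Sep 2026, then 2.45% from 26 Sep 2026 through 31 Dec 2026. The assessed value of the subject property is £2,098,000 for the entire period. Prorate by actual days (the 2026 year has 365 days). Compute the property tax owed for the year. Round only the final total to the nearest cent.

£88,371.78

1 Jan – 25 Sep 2026: 268 days at 4.85% → £2,098,000 × 4.85% × 268/365 = £74,711.7918
26 Sep – 31 Dec 2026: 97 days at 2.45% → £2,098,000 × 2.45% × 97/365 = £13,659.9918
Total = £88,371.7836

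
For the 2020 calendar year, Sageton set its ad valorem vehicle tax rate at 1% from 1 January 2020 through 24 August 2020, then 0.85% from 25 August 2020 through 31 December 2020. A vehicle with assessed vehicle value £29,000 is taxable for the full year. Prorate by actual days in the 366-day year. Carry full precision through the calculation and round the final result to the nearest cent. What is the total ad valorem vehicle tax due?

£274.67

1 January – 24 August 2020: 237 days at 1% → £29,000 × 1% × 237/366 = £187.7869
25 August – 31 December 2020: 129 days at 0.85% → £29,000 × 0.85% × 129/366 = £86.8811
Total = £274.6680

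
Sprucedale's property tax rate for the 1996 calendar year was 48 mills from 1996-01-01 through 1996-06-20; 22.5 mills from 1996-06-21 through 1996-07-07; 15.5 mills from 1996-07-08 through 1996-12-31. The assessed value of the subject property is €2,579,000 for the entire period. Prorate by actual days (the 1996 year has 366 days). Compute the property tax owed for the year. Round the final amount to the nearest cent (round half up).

1996-01-01 to 1996-06-20: 172 days at 48 mills → €2,579,000 × 4.8% × 172/366 = €58,175.4754
1996-06-21 to 1996-07-07: 17 days at 22.5 mills → €2,579,000 × 2.25% × 17/366 = €2,695.2664
1996-07-08 to 1996-12-31: 177 days at 15.5 mills → €2,579,000 × 1.55% × 177/366 = €19,331.9303
Total = €80,202.6721

€80,202.67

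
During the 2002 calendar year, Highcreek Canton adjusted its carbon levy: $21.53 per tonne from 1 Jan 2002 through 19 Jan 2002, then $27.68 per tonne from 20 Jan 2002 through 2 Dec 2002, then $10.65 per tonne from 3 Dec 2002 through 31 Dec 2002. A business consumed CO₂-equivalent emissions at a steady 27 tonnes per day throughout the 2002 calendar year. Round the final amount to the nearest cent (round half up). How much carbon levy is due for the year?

1 Jan – 19 Jan 2002: 19 days × 27 tonnes/day = 513 tonnes at $21.53/tonne → $11044.89
20 Jan – 2 Dec 2002: 317 days × 27 tonnes/day = 8,559 tonnes at $27.68/tonne → $236913.12
3 Dec – 31 Dec 2002: 29 days × 27 tonnes/day = 783 tonnes at $10.65/tonne → $8338.95

$256296.96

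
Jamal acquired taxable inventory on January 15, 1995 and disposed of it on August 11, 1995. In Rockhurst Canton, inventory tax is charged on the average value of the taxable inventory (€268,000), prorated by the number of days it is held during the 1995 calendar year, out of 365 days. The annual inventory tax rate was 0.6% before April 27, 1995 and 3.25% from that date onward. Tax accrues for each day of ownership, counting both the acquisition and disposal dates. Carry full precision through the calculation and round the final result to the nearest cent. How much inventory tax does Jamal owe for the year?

January 15 – April 26, 1995: 102 days at 0.6% → €268,000 × 0.6% × 102/365 = €449.3589
April 27 – August 11, 1995: 107 days at 3.25% → €268,000 × 3.25% × 107/365 = €2,553.3425
Total = €3,002.7014

€3,002.70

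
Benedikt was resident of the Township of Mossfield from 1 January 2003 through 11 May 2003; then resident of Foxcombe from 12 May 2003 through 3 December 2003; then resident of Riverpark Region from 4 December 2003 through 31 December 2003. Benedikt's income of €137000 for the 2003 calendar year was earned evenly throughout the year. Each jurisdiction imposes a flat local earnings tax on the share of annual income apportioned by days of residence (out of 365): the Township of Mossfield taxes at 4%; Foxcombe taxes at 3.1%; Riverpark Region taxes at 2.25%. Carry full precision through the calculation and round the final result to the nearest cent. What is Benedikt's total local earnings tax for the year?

The Township of Mossfield, 1 January – 11 May 2003: 131 days → €137000 × 4% × 131/365 = €1966.7945
Foxcombe, 12 May – 3 December 2003: 206 days → €137000 × 3.1% × 206/365 = €2396.9370
Riverpark Region, 4 December – 31 December 2003: 28 days → €137000 × 2.25% × 28/365 = €236.4658
Total = €4600.1973

€4600.20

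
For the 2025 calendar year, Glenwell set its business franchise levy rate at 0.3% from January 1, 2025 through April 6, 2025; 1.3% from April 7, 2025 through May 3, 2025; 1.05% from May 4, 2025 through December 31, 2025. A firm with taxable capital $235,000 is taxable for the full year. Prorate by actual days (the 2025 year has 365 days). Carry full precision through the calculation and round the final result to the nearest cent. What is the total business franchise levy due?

$2,047.40

January 1 – April 6, 2025: 96 days at 0.3% → $235,000 × 0.3% × 96/365 = $185.4247
April 7 – May 3, 2025: 27 days at 1.3% → $235,000 × 1.3% × 27/365 = $225.9863
May 4 – December 31, 2025: 242 days at 1.05% → $235,000 × 1.05% × 242/365 = $1,635.9863
Total = $2,047.3973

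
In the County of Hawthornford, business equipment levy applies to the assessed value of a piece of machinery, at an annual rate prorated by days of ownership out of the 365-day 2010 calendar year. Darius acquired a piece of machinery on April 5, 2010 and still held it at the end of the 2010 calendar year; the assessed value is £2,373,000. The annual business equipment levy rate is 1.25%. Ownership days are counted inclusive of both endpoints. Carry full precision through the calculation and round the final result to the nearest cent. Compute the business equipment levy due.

Days held (April 5 – December 31, 2010): 271 out of 365
Tax = £2,373,000 × 1.25% × 271/365 = £22,023.3904

£22,023.39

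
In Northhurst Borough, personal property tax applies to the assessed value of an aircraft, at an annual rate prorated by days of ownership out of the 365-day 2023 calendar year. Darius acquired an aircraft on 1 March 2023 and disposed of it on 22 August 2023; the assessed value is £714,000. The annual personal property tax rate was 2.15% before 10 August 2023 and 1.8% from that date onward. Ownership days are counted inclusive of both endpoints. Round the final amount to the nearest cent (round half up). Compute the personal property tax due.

£7,271.06

1 March – 9 August 2023: 162 days at 2.15% → £714,000 × 2.15% × 162/365 = £6,813.3205
10 August – 22 August 2023: 13 days at 1.8% → £714,000 × 1.8% × 13/365 = £457.7425
Total = £7,271.0630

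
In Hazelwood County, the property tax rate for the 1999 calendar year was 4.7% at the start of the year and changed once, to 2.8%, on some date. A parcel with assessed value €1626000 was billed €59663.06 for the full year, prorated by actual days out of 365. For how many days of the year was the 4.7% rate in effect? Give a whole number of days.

167 days

Let d = days at the first rate; then 365 − d days at the second rate.
€1626000 × [4.7%·d + 2.8%·(365−d)] / 365 = €59663.06
Solving gives d = 167, so the new rate took effect on June 17, 1999.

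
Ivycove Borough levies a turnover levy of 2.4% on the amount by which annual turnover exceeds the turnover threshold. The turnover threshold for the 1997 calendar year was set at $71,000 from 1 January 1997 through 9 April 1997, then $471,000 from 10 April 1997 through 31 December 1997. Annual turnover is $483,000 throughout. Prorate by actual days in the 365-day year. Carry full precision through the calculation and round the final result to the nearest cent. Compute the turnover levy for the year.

1 January – 9 April 1997: 99 days, exemption $71,000 → ($483,000 − $71,000) × 2.4% × 99/365 = $2,681.9507
10 April – 31 December 1997: 266 days, exemption $471,000 → ($483,000 − $471,000) × 2.4% × 266/365 = $209.8849
Total = $2,891.8356

$2,891.84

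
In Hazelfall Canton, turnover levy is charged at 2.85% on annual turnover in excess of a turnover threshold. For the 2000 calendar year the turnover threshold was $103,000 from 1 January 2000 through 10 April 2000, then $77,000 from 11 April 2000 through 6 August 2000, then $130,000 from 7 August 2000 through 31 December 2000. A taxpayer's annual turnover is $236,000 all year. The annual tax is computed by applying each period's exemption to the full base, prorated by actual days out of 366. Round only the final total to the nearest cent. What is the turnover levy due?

1 January – 10 April 2000: 101 days, exemption $103,000 → ($236,000 − $103,000) × 2.85% × 101/366 = $1,046.0123
11 April – 6 August 2000: 118 days, exemption $77,000 → ($236,000 − $77,000) × 2.85% × 118/366 = $1,460.9754
7 August – 31 December 2000: 147 days, exemption $130,000 → ($236,000 − $130,000) × 2.85% × 147/366 = $1,213.3525
Total = $3,720.3402

$3,720.34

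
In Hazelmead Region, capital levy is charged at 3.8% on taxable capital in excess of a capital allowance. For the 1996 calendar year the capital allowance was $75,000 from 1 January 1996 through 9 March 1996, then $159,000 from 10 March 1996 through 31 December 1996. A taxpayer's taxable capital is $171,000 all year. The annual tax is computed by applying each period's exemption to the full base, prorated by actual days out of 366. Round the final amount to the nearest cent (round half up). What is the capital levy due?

1 January – 9 March 1996: 69 days, exemption $75,000 → ($171,000 − $75,000) × 3.8% × 69/366 = $687.7377
10 March – 31 December 1996: 297 days, exemption $159,000 → ($171,000 − $159,000) × 3.8% × 297/366 = $370.0328
Total = $1,057.7705

$1,057.77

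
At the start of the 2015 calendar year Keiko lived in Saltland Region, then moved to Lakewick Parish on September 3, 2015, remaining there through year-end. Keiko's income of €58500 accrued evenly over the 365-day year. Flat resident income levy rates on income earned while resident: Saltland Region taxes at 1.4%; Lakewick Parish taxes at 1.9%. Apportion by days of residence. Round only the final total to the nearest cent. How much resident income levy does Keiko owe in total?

€915.16

Saltland Region, January 1 – September 2, 2015: 245 days → €58500 × 1.4% × 245/365 = €549.7397
Lakewick Parish, September 3 – December 31, 2015: 120 days → €58500 × 1.9% × 120/365 = €365.4247
Total = €915.1644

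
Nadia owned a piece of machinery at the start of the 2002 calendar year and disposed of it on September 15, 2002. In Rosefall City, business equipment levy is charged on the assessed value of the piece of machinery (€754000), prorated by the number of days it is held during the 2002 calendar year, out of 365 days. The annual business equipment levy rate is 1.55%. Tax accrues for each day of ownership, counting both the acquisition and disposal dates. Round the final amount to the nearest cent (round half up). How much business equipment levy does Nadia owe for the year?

Days held (January 1 – September 15, 2002): 258 out of 365
Tax = €754000 × 1.55% × 258/365 = €8260.9479

€8260.95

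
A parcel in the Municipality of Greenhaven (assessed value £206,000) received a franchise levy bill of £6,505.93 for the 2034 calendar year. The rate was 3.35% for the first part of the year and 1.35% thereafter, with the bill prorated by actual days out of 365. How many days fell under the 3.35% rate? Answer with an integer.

330 days

Let d = days at the first rate; then 365 − d days at the second rate.
£206,000 × [3.35%·d + 1.35%·(365−d)] / 365 = £6,505.93
Solving gives d = 330, so the new rate took effect on November 27, 2034.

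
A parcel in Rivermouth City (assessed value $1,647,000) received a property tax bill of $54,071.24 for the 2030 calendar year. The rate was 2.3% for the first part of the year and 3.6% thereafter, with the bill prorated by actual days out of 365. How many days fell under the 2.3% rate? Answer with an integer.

Let d = days at the first rate; then 365 − d days at the second rate.
$1,647,000 × [2.3%·d + 3.6%·(365−d)] / 365 = $54,071.24
Solving gives d = 89, so the new rate took effect on March 31, 2030.

89 days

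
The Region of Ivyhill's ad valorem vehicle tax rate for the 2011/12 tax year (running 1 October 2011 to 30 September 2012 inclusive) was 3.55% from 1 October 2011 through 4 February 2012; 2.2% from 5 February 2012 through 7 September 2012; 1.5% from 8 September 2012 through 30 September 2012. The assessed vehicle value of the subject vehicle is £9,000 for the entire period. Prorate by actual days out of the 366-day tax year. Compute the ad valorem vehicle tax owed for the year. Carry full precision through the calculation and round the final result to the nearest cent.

1 October 2011 – 4 February 2012: 127 days at 3.55% → £9,000 × 3.55% × 127/366 = £110.8648
5 February – 7 September 2012: 216 days at 2.2% → £9,000 × 2.2% × 216/366 = £116.8525
8 September – 30 September 2012: 23 days at 1.5% → £9,000 × 1.5% × 23/366 = £8.4836
Total = £236.2008

£236.20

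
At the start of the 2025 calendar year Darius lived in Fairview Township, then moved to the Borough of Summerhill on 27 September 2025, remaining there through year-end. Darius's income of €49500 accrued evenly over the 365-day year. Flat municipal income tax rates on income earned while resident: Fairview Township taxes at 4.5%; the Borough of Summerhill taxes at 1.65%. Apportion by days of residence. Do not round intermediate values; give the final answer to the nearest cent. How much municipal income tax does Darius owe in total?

Fairview Township, 1 January – 26 September 2025: 269 days → €49500 × 4.5% × 269/365 = €1641.6370
The Borough of Summerhill, 27 September – 31 December 2025: 96 days → €49500 × 1.65% × 96/365 = €214.8164
Total = €1856.4534

€1856.45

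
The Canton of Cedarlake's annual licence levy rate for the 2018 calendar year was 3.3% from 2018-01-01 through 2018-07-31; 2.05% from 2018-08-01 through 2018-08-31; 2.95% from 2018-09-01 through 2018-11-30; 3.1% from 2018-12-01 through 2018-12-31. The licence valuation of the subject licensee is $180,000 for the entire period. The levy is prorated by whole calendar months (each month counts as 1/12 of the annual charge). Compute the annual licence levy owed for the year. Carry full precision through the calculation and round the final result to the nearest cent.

$5,565.00

2018-01-01 to 2018-07-31: 7 months at 3.3% → $180,000 × 3.3% × 7/12 = $3,465.0000
2018-08-01 to 2018-08-31: 1 month at 2.05% → $180,000 × 2.05% × 1/12 = $307.5000
2018-09-01 to 2018-11-30: 3 months at 2.95% → $180,000 × 2.95% × 3/12 = $1,327.5000
2018-12-01 to 2018-12-31: 1 month at 3.1% → $180,000 × 3.1% × 1/12 = $465.0000
Total = $5,565.0000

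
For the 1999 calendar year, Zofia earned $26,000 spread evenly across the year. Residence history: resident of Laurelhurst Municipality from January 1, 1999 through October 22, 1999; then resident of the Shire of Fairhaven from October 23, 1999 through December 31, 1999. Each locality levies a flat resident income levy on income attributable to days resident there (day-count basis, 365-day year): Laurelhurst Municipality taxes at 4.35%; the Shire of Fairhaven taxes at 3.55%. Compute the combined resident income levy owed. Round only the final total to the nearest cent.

$1,091.11

Laurelhurst Municipality, January 1 – October 22, 1999: 295 days → $26,000 × 4.35% × 295/365 = $914.0959
The Shire of Fairhaven, October 23 – December 31, 1999: 70 days → $26,000 × 3.55% × 70/365 = $177.0137
Total = $1,091.1096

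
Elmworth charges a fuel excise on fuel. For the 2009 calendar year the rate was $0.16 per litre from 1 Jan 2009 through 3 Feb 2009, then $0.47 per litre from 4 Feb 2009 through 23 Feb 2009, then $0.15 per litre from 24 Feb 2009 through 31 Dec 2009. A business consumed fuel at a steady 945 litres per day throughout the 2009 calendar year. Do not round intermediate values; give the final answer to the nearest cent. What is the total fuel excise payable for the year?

$58108.05

1 Jan – 3 Feb 2009: 34 days × 945 litres/day = 32,130 litres at $0.16/litre → $5140.80
4 Feb – 23 Feb 2009: 20 days × 945 litres/day = 18,900 litres at $0.47/litre → $8883.00
24 Feb – 31 Dec 2009: 311 days × 945 litres/day = 293,895 litres at $0.15/litre → $44084.25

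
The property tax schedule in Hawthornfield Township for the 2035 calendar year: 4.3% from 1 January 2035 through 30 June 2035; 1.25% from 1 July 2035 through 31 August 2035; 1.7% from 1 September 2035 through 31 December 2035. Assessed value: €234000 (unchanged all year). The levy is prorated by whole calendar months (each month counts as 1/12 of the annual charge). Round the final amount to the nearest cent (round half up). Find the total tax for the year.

€6844.50

1 January – 30 June 2035: 6 months at 4.3% → €234000 × 4.3% × 6/12 = €5031.0000
1 July – 31 August 2035: 2 months at 1.25% → €234000 × 1.25% × 2/12 = €487.5000
1 September – 31 December 2035: 4 months at 1.7% → €234000 × 1.7% × 4/12 = €1326.0000
Total = €6844.5000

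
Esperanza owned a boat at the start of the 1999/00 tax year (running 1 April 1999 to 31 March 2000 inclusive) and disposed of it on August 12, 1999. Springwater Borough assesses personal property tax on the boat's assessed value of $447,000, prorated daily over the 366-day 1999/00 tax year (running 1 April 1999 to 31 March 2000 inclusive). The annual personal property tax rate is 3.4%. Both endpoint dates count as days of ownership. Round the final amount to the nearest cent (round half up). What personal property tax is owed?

Days held (April 1 – August 12, 1999): 134 out of 366
Tax = $447,000 × 3.4% × 134/366 = $5,564.2951

$5,564.30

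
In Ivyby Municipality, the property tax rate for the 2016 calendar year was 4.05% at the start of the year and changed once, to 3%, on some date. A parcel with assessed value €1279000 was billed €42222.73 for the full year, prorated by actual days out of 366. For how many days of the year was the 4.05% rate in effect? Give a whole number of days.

Let d = days at the first rate; then 366 − d days at the second rate.
€1279000 × [4.05%·d + 3%·(366−d)] / 366 = €42222.73
Solving gives d = 105, so the new rate took effect on April 15, 2016.

105 days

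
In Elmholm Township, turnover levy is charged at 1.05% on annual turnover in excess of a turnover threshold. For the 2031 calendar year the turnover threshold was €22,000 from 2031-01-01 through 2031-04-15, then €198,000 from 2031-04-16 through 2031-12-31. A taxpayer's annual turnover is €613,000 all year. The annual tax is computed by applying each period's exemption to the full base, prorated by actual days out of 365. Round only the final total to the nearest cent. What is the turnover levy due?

2031-01-01 to 2031-04-15: 105 days, exemption €22,000 → (€613,000 − €22,000) × 1.05% × 105/365 = €1,785.1438
2031-04-16 to 2031-12-31: 260 days, exemption €198,000 → (€613,000 − €198,000) × 1.05% × 260/365 = €3,103.9726
Total = €4,889.1164

€4,889.12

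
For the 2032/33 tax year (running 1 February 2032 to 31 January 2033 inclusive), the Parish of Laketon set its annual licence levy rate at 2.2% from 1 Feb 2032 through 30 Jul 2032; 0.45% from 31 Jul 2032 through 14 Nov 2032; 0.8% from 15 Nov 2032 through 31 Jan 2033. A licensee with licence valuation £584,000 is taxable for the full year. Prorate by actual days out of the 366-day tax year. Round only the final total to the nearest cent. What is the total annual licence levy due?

£8,117.76

1 Feb – 30 Jul 2032: 181 days at 2.2% → £584,000 × 2.2% × 181/366 = £6,353.7923
31 Jul – 14 Nov 2032: 107 days at 0.45% → £584,000 × 0.45% × 107/366 = £768.2951
15 Nov 2032 – 31 Jan 2033: 78 days at 0.8% → £584,000 × 0.8% × 78/366 = £995.6721
Total = £8,117.7596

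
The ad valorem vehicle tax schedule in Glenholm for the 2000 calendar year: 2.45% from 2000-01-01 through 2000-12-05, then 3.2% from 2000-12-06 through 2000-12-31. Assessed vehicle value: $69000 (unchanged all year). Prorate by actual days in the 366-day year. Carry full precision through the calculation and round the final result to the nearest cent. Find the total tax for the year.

$1727.26

2000-01-01 to 2000-12-05: 340 days at 2.45% → $69000 × 2.45% × 340/366 = $1570.4098
2000-12-06 to 2000-12-31: 26 days at 3.2% → $69000 × 3.2% × 26/366 = $156.8525
Total = $1727.2623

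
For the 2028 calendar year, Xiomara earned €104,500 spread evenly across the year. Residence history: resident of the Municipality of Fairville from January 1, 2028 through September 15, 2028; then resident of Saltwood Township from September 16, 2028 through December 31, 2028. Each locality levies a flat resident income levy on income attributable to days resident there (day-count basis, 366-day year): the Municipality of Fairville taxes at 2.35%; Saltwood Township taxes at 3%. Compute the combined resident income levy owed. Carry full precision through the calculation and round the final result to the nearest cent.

The Municipality of Fairville, January 1 – September 15, 2028: 259 days → €104,500 × 2.35% × 259/366 = €1,737.8122
Saltwood Township, September 16 – December 31, 2028: 107 days → €104,500 × 3% × 107/366 = €916.5164
Total = €2,654.3286

€2,654.33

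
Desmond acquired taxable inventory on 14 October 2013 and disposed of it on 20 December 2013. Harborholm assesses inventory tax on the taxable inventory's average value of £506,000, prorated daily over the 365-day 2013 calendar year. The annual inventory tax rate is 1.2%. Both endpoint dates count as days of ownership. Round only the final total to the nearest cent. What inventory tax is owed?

Days held (14 October – 20 December 2013): 68 out of 365
Tax = £506,000 × 1.2% × 68/365 = £1,131.2219

£1,131.22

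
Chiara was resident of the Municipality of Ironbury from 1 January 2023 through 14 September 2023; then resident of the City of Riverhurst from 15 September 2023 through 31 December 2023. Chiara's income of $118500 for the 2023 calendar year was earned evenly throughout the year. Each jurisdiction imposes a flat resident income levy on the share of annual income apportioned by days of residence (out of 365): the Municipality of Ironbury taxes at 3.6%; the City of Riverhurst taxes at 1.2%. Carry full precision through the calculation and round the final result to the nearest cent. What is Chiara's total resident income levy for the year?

$3424.49

The Municipality of Ironbury, 1 January – 14 September 2023: 257 days → $118500 × 3.6% × 257/365 = $3003.7315
The City of Riverhurst, 15 September – 31 December 2023: 108 days → $118500 × 1.2% × 108/365 = $420.7562
Total = $3424.4877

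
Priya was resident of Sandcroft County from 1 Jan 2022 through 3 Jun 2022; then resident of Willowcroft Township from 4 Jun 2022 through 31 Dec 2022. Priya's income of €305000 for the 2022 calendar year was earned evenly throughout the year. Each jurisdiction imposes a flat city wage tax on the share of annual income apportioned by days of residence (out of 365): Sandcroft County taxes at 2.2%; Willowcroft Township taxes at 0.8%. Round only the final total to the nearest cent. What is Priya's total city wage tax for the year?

Sandcroft County, 1 Jan – 3 Jun 2022: 154 days → €305000 × 2.2% × 154/365 = €2831.0685
Willowcroft Township, 4 Jun – 31 Dec 2022: 211 days → €305000 × 0.8% × 211/365 = €1410.5205
Total = €4241.5890

€4241.59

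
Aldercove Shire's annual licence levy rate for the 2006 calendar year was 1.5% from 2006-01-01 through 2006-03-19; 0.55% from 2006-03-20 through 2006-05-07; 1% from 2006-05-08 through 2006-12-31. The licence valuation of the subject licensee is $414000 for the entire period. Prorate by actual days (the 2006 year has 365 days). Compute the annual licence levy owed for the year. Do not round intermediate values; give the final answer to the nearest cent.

2006-01-01 to 2006-03-19: 78 days at 1.5% → $414000 × 1.5% × 78/365 = $1327.0685
2006-03-20 to 2006-05-07: 49 days at 0.55% → $414000 × 0.55% × 49/365 = $305.6795
2006-05-08 to 2006-12-31: 238 days at 1% → $414000 × 1% × 238/365 = $2699.5068
Total = $4332.2548

$4332.25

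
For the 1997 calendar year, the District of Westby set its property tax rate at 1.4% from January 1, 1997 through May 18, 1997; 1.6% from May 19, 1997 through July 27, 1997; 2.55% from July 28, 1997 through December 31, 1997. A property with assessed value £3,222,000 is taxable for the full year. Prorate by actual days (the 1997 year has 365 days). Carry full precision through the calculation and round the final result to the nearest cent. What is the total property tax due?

£62,281.70

January 1 – May 18, 1997: 138 days at 1.4% → £3,222,000 × 1.4% × 138/365 = £17,054.5315
May 19 – July 27, 1997: 70 days at 1.6% → £3,222,000 × 1.6% × 70/365 = £9,886.6849
July 28 – December 31, 1997: 157 days at 2.55% → £3,222,000 × 2.55% × 157/365 = £35,340.4849
Total = £62,281.7014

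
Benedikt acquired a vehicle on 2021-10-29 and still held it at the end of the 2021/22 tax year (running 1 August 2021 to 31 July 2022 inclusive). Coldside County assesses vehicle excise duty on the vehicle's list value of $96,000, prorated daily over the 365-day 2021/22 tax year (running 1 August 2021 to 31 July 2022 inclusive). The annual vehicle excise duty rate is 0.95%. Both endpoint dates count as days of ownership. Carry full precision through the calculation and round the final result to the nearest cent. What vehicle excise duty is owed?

Days held (2021-10-29 to 2022-07-31): 276 out of 365
Tax = $96,000 × 0.95% × 276/365 = $689.6219

$689.62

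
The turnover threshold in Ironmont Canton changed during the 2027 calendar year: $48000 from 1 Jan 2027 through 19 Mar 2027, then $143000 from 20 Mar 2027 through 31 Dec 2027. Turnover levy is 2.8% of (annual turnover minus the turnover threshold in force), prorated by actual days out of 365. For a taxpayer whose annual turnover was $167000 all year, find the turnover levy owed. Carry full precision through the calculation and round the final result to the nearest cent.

1 Jan – 19 Mar 2027: 78 days, exemption $48000 → ($167000 − $48000) × 2.8% × 78/365 = $712.0438
20 Mar – 31 Dec 2027: 287 days, exemption $143000 → ($167000 − $143000) × 2.8% × 287/365 = $528.3945
Total = $1240.4384

$1240.44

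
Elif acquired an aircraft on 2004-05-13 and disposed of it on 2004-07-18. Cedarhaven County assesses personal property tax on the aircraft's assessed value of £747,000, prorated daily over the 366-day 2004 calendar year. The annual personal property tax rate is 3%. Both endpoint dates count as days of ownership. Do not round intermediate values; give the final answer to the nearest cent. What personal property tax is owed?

Days held (2004-05-13 to 2004-07-18): 67 out of 366
Tax = £747,000 × 3% × 67/366 = £4,102.3770

£4,102.38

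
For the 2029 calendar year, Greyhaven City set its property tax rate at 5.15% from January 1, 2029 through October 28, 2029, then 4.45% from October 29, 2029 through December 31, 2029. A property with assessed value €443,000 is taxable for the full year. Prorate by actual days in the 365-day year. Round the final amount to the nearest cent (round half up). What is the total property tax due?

€22,270.76

January 1 – October 28, 2029: 301 days at 5.15% → €443,000 × 5.15% × 301/365 = €18,814.1493
October 29 – December 31, 2029: 64 days at 4.45% → €443,000 × 4.45% × 64/365 = €3,456.6137
Total = €22,270.7630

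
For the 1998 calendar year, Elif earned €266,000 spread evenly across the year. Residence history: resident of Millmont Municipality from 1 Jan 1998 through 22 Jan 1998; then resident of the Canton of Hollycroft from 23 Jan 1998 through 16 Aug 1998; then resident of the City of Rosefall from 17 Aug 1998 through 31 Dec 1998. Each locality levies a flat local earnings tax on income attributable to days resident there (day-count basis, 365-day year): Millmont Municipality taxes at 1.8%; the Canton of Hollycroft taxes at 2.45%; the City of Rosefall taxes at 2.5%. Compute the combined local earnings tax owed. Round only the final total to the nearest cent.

Millmont Municipality, 1 Jan – 22 Jan 1998: 22 days → €266,000 × 1.8% × 22/365 = €288.5918
The Canton of Hollycroft, 23 Jan – 16 Aug 1998: 206 days → €266,000 × 2.45% × 206/365 = €3,678.0877
The City of Rosefall, 17 Aug – 31 Dec 1998: 137 days → €266,000 × 2.5% × 137/365 = €2,496.0274
Total = €6,462.7068

€6,462.71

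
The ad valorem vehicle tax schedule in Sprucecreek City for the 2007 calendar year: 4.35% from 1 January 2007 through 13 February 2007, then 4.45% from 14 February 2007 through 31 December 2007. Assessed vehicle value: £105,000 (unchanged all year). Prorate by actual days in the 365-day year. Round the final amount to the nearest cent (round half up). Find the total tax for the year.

£4,659.84

1 January – 13 February 2007: 44 days at 4.35% → £105,000 × 4.35% × 44/365 = £550.6027
14 February – 31 December 2007: 321 days at 4.45% → £105,000 × 4.45% × 321/365 = £4,109.2397
Total = £4,659.8425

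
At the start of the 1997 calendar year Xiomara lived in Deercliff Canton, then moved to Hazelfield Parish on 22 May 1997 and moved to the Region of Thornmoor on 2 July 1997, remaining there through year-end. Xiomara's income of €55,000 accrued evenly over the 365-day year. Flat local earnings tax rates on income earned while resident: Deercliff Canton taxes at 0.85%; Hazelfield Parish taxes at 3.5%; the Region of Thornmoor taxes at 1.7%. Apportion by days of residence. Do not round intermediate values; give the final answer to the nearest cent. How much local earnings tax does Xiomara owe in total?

€865.61

Deercliff Canton, 1 January – 21 May 1997: 141 days → €55,000 × 0.85% × 141/365 = €180.5959
Hazelfield Parish, 22 May – 1 July 1997: 41 days → €55,000 × 3.5% × 41/365 = €216.2329
The Region of Thornmoor, 2 July – 31 December 1997: 183 days → €55,000 × 1.7% × 183/365 = €468.7808
Total = €865.6096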